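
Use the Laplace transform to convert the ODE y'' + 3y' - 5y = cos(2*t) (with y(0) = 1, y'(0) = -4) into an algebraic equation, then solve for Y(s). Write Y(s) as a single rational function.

Y(s) = (s^3 - s^2 + 5*s - 4)/(s^4 + 3*s^3 - s^2 + 12*s - 20)

Transform both sides with L{·}.
With L{y''} = s^2 Y - s·y(0) - y'(0) and L{y'} = sY - y(0), with y(0) = 1, y'(0) = -4: the LHS transforms to (s^2 + 3*s - 5)Y - (s - 1).
The right side is L{cos(2*t)} = s/(s^2 + 4).
So (s^2 + 3*s - 5)Y = s/(s^2 + 4) + (s - 1).
Isolate Y and clear denominators.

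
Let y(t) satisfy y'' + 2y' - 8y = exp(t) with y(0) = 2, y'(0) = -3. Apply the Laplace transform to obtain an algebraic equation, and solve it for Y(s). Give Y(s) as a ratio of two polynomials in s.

Y(s) = (2*s^2 - s)/(s^3 + s^2 - 10*s + 8)

Laplace-transform each side.
The derivative rules (L{y''} = s^2 Y - s·y(0) - y'(0) and L{y'} = sY - y(0), with y(0) = 2, y'(0) = -3) turn the left side into (s^2 + 2*s - 8)Y - (2*s + 1).
The right side is L{exp(t)} = 1/(s - 1).
So (s^2 + 2*s - 8)Y = 1/(s - 1) + (2*s + 1).
Isolate Y and clear denominators.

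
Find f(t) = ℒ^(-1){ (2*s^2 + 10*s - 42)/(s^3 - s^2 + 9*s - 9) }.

f(t) = -3*exp(t) + 5*sin(3*t) + 5*cos(3*t)

Factor the denominator: s^3 - s^2 + 9*s - 9 = (s - 1)*(s^2 + 9).
Partial fraction decomposition gives [-3/(s - 1)] + [5*s/(s^2 + 9)] + [15/(s^2 + 9)].
Invert each term: -3/(s - 1) ↔ -3e^(t); 5·s/(s^2 + 9) ↔ 5cos(3t); 5·3/(s^2 + 9) ↔ 5sin(3t).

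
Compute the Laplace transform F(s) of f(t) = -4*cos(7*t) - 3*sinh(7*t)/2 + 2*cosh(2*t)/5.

The transform is linear, so treat each term independently.
(-4)·[L{cos(7t)} = s/(s^2 + 49)]; (2/5)·[L{cosh(2t)} = s/(s^2 - 4)]; (-3/2)·[L{sinh(7t)} = 7/(s^2 - 49)].

F(s) = -4*s/(s^2 + 49) + 2*s/(5*(s^2 - 4)) - 21/(2*(s^2 - 49))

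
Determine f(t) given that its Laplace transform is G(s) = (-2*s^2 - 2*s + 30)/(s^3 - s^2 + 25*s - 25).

f(t) = exp(t) - sin(5*t) - 3*cos(5*t)

Factor the denominator: s^3 - s^2 + 25*s - 25 = (s - 1)*(s^2 + 25).
Partial fraction decomposition gives [1/(s - 1)] + [-3*s/(s^2 + 25)] + [-5/(s^2 + 25)].
Invert each term: 1/(s - 1) ↔ e^(t); -3·s/(s^2 + 25) ↔ -3cos(5t); -1·5/(s^2 + 25) ↔ -sin(5t).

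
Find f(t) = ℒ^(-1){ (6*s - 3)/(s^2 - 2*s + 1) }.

f(t) = 3*t*exp(t) + 6*exp(t)

Factor the denominator: s^2 - 2*s + 1 = (s - 1)^2.
Partial fraction decomposition gives [6/(s - 1)] + [3/(s - 1)^2].
Invert each term: 6/(s - 1) ↔ 6e^(t); 3/(s - 1)^2 ↔ 3t·e^(t).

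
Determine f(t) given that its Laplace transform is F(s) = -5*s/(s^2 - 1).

f(t) = -5*cosh(t)

Since L{cosh(t)} = s/(s^2 - 1), the inverse is cosh(t), scaled by -5.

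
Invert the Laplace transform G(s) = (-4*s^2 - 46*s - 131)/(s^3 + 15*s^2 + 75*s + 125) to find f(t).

f(t) = -t^2*exp(-5*t)/2 - 6*t*exp(-5*t) - 4*exp(-5*t)

Factor the denominator: s^3 + 15*s^2 + 75*s + 125 = (s + 5)^3.
Partial fraction decomposition gives [-4/(s + 5)] + [-6/(s + 5)^2] + [-1/(s + 5)^3].
Invert each term: -4/(s + 5) ↔ -4e^(-5t); -6/(s + 5)^2 ↔ -6t·e^(-5t); -1/(s + 5)^3 ↔ (-1/2)t^2·e^(-5t).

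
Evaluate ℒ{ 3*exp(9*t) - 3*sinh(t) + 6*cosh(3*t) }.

Apply the Laplace transform termwise.
(-3)·[L{sinh(t)} = 1/(s^2 - 1)]; (3)·[L{e^(9t)} = 1/(s - 9)]; (6)·[L{cosh(3t)} = s/(s^2 - 9)].

6*s/(s^2 - 9) - 3/(s^2 - 1) + 3/(s - 9)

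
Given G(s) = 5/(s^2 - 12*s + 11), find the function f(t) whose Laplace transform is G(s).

Rewrite the denominator: s^2 - 12*s + 11 = (s - 6)^2 - 25.
The form in (s - 6) signals a first-shifting-theorem factor e^(6t).
Since L{sinh(5t)} = 5/(s^2 - 25), the inverse is e^(6*t)*sinh(5*t).

f(t) = exp(6*t)*sinh(5*t)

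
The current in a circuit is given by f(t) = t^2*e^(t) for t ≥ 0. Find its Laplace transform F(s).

L{e^(t)} = 1/(s - 1).
Then apply L{t^2·g(t)} = (-1)^2 d^2/ds^2[G(s)] with G(s) = 1/(s - 1):
differentiating 2 times and applying the sign gives 2/(s - 1)^3.

F(s) = 2/(s - 1)^3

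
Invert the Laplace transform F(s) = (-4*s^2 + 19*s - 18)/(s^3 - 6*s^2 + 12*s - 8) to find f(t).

Factor the denominator: s^3 - 6*s^2 + 12*s - 8 = (s - 2)^3.
Partial fraction decomposition gives [-4/(s - 2)] + [3/(s - 2)^2] + [4/(s - 2)^3].
Invert each term: -4/(s - 2) ↔ -4e^(2t); 3/(s - 2)^2 ↔ 3t·e^(2t); 4/(s - 2)^3 ↔ (2)t^2·e^(2t).

f(t) = 2*t^2*exp(2*t) + 3*t*exp(2*t) - 4*exp(2*t)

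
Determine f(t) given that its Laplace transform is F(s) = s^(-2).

f(t) = t

Since L{t} = 1!/s^2 = 1/s^2, the inverse is t.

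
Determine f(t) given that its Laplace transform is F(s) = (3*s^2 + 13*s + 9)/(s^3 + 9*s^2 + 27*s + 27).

f(t) = -3*t^2*exp(-3*t)/2 - 5*t*exp(-3*t) + 3*exp(-3*t)

Factor the denominator: s^3 + 9*s^2 + 27*s + 27 = (s + 3)^3.
Partial fraction decomposition gives [3/(s + 3)] + [-5/(s + 3)^2] + [-3/(s + 3)^3].
Invert each term: 3/(s + 3) ↔ 3e^(-3t); -5/(s + 3)^2 ↔ -5t·e^(-3t); -3/(s + 3)^3 ↔ (-3/2)t^2·e^(-3t).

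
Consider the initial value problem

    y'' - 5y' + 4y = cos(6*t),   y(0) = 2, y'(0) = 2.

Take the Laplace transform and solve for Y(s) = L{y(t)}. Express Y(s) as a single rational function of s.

Y(s) = (2*s^3 - 8*s^2 + 73*s - 288)/(s^4 - 5*s^3 + 40*s^2 - 180*s + 144)

Transform both sides with L{·}.
The derivative rules (L{y''} = s^2 Y - s·y(0) - y'(0) and L{y'} = sY - y(0), with y(0) = 2, y'(0) = 2) turn the left side into (s^2 - 5*s + 4)Y - (2*s - 8).
The right side is L{cos(6*t)} = s/(s^2 + 36).
So (s^2 - 5*s + 4)Y = s/(s^2 + 36) + (2*s - 8).
Isolate Y and clear denominators.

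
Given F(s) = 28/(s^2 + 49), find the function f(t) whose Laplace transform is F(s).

Since L{sin(7t)} = 7/(s^2 + 49), the inverse is sin(7*t), scaled by 4.

f(t) = 4*sin(7*t)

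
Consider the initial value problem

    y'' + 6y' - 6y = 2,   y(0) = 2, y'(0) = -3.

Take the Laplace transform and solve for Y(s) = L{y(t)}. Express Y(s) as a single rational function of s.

Apply the Laplace transform to the equation.
Using L{y''} = s^2 Y - s·y(0) - y'(0) and L{y'} = sY - y(0), with y(0) = 2, y'(0) = -3, the left side becomes (s^2 + 6*s - 6)Y - (2*s + 9).
The right side is L{2} = 2/s.
So (s^2 + 6*s - 6)Y = 2/s + (2*s + 9).
Isolate Y and clear denominators.

Y(s) = (2*s^2 + 9*s + 2)/(s^3 + 6*s^2 - 6*s)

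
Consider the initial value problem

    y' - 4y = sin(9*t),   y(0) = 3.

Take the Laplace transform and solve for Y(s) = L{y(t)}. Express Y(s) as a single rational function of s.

Apply the Laplace transform to the equation.
Using L{y'} = sY - y(0) = sY - 3, the left side becomes (s - 4)Y - (3).
The right side is L{sin(9*t)} = 9/(s^2 + 81).
So (s - 4)Y = 9/(s^2 + 81) + (3).
Isolate Y and clear denominators.

Y(s) = (3*s^2 + 252)/(s^3 - 4*s^2 + 81*s - 324)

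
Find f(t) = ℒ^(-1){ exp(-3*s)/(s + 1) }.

f(t) = Heaviside(t - 3)*(exp(-t + 3))

The factor e^(-3s) signals a time shift by c = 3 (second shifting theorem).
L{e^(-t)} = 1/(s + 1), so L^-1{1/(s + 1)} = exp(-t).
Hence the inverse is u(t - 3) times that function evaluated at t - 3.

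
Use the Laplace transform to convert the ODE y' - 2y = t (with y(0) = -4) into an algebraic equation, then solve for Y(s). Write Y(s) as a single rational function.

Y(s) = (-4*s^2 + 1)/(s^3 - 2*s^2)

Laplace-transform each side.
With L{y'} = sY - y(0) = sY - (-4): the LHS transforms to (s - 2)Y - (-4).
The right side is L{t} = s^(-2).
So (s - 2)Y = s^(-2) + (-4).
Solve for Y(s) and write it as one ratio of polynomials.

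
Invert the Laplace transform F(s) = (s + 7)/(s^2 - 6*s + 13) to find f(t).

f(t) = 5*exp(3*t)*sin(2*t) + exp(3*t)*cos(2*t)

Complete the square in the denominator: s^2 - 6*s + 13 = (s - 3)^2 + 2^2.
Split the numerator to match: s + 7 = 1·(s - 3) + 5·2.
Invert each term: 1·(s - 3)/((s - 3)^2 + 4) ↔ e^(3t)cos(2t); 5·2/((s - 3)^2 + 4) ↔ 5e^(3t)sin(2t).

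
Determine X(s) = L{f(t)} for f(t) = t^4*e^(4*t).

X(s) = 24/(s - 4)^5

L{t^4} = 4!/s^5 = 24/s^5.
By the first shifting theorem, multiplying by e^(4t) replaces s with s - 4.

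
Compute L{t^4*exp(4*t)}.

L{t^4} = 4!/s^5 = 24/s^5.
By the first shifting theorem, multiplying by e^(4t) replaces s with s - 4.

24/(s - 4)^5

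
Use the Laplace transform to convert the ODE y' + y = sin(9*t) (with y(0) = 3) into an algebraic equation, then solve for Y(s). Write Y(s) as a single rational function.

Transform both sides with L{·}.
The derivative rules (L{y'} = sY - y(0) = sY - 3) turn the left side into (s + 1)Y - (3).
The right side is L{sin(9*t)} = 9/(s^2 + 81).
So (s + 1)Y = 9/(s^2 + 81) + (3).
Divide through and combine into a single rational function.

Y(s) = (3*s^2 + 252)/(s^3 + s^2 + 81*s + 81)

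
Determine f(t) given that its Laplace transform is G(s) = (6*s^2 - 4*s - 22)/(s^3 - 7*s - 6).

f(t) = exp(3*t) + 3*exp(-t) + 2*exp(-2*t)

Factor the denominator: s^3 - 7*s - 6 = (s - 3)*(s + 1)*(s + 2).
Partial fraction decomposition gives [1/(s - 3)] + [2/(s + 2)] + [3/(s + 1)].
Invert each term: 1/(s - 3) ↔ e^(3t); 2/(s + 2) ↔ 2e^(-2t); 3/(s + 1) ↔ 3e^(-t).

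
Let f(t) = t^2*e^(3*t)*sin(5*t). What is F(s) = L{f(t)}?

F(s) = 10*(3*s^2 - 18*s + 2)/(s^2 - 6*s + 34)^3

L{sin(5t)} = 5/(s^2 + 25).
Multiplying by e^(3t) shifts s → s - 3, so L{e^(3*t)*sin(5*t)} = 5/((s - 3)^2 + 25).
Then apply L{t^2·g(t)} = (-1)^2 d^2/ds^2[G(s)] with G(s) = 5/((s - 3)^2 + 25):
differentiating 2 times and applying the sign gives 10*(3*s^2 - 18*s + 2)/(s^2 - 6*s + 34)^3.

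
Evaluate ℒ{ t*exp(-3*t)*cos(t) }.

(s + 2)*(s + 4)/(s^2 + 6*s + 10)^2

L{cos(t)} = s/(s^2 + 1).
Multiplying by e^(-3t) shifts s → s + 3, so L{exp(-3*t)*cos(t)} = (s + 3)/((s + 3)^2 + 1).
Then apply L{t·g(t)} = -d/ds[G(s)] with G(s) = (s + 3)/((s + 3)^2 + 1):
differentiating 1 time and applying the sign gives (s + 2)*(s + 4)/(s^2 + 6*s + 10)^2.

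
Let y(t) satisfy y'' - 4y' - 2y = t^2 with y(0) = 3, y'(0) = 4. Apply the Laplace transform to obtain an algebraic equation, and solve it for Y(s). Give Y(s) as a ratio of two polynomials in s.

Y(s) = (3*s^4 - 8*s^3 + 2)/(s^5 - 4*s^4 - 2*s^3)

Transform both sides with L{·}.
With L{y''} = s^2 Y - s·y(0) - y'(0) and L{y'} = sY - y(0), with y(0) = 3, y'(0) = 4: the LHS transforms to (s^2 - 4*s - 2)Y - (3*s - 8).
The right side is L{t^2} = 2/s^3.
So (s^2 - 4*s - 2)Y = 2/s^3 + (3*s - 8).
Divide through and combine into a single rational function.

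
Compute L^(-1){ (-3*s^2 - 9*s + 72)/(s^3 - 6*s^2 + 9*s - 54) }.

Factor the denominator: s^3 - 6*s^2 + 9*s - 54 = (s - 6)*(s^2 + 9).
Partial fraction decomposition gives [-2/(s - 6)] + [-s/(s^2 + 9)] + [-15/(s^2 + 9)].
Invert each term: -2/(s - 6) ↔ -2e^(6t); -1·s/(s^2 + 9) ↔ -cos(3t); -5·3/(s^2 + 9) ↔ -5sin(3t).

-2*exp(6*t) - 5*sin(3*t) - cos(3*t)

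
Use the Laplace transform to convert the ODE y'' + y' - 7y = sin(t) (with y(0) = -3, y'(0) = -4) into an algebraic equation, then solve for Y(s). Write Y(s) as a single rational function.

Transform both sides with L{·}.
With L{y''} = s^2 Y - s·y(0) - y'(0) and L{y'} = sY - y(0), with y(0) = -3, y'(0) = -4: the LHS transforms to (s^2 + s - 7)Y - (-3*s - 7).
The right side is L{sin(t)} = 1/(s^2 + 1).
So (s^2 + s - 7)Y = 1/(s^2 + 1) + (-3*s - 7).
Isolate Y and clear denominators.

Y(s) = (-3*s^3 - 7*s^2 - 3*s - 6)/(s^4 + s^3 - 6*s^2 + s - 7)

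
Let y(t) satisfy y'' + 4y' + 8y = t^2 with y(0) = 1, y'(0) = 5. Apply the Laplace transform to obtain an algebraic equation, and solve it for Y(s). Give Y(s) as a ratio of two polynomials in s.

Apply the Laplace transform to the equation.
The derivative rules (L{y''} = s^2 Y - s·y(0) - y'(0) and L{y'} = sY - y(0), with y(0) = 1, y'(0) = 5) turn the left side into (s^2 + 4*s + 8)Y - (s + 9).
The right side is L{t^2} = 2/s^3.
So (s^2 + 4*s + 8)Y = 2/s^3 + (s + 9).
Divide through and combine into a single rational function.

Y(s) = (s^4 + 9*s^3 + 2)/(s^5 + 4*s^4 + 8*s^3)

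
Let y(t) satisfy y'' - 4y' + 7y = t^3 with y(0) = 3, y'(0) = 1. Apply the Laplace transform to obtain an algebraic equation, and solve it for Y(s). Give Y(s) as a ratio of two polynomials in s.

Take the Laplace transform of both sides.
With L{y''} = s^2 Y - s·y(0) - y'(0) and L{y'} = sY - y(0), with y(0) = 3, y'(0) = 1: the LHS transforms to (s^2 - 4*s + 7)Y - (3*s - 11).
The right side is L{t^3} = 6/s^4.
So (s^2 - 4*s + 7)Y = 6/s^4 + (3*s - 11).
Solve for Y(s) and write it as one ratio of polynomials.

Y(s) = (3*s^5 - 11*s^4 + 6)/(s^6 - 4*s^5 + 7*s^4)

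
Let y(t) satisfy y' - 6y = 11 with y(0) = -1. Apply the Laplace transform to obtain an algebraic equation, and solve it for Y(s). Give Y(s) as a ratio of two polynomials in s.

Apply the Laplace transform to the equation.
With L{y'} = sY - y(0) = sY - (-1): the LHS transforms to (s - 6)Y - (-1).
The right side is L{11} = 11/s.
So (s - 6)Y = 11/s + (-1).
Solve for Y(s) and write it as one ratio of polynomials.

Y(s) = (-s + 11)/(s^2 - 6*s)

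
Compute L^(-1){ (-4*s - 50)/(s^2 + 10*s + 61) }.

Complete the square in the denominator: s^2 + 10*s + 61 = (s + 5)^2 + 6^2.
Split the numerator to match: -4*s - 50 = -4·(s + 5) - 5·6.
Invert each term: -4·(s + 5)/((s + 5)^2 + 36) ↔ -4e^(-5t)cos(6t); -5·6/((s + 5)^2 + 36) ↔ -5e^(-5t)sin(6t).

-5*exp(-5*t)*sin(6*t) - 4*exp(-5*t)*cos(6*t)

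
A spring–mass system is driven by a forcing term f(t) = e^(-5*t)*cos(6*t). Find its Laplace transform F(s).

F(s) = (s + 5)/((s + 5)^2 + 36)

L{cos(6t)} = s/(s^2 + 36).
By the first shifting theorem, multiplying by e^(-5t) replaces s with s + 5.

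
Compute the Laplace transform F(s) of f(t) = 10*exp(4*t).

F(s) = 10/(s - 4)

L{10} = 10/s.
By the first shifting theorem, multiplying by e^(4t) replaces s with s - 4.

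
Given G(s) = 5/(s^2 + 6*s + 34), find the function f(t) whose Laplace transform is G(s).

Rewrite the denominator: s^2 + 6*s + 34 = (s + 3)^2 + 25.
The form in (s + 3) signals a first-shifting-theorem factor e^(-3t).
Since L{sin(5t)} = 5/(s^2 + 25), the inverse is e^(-3*t)*sin(5*t).

f(t) = exp(-3*t)*sin(5*t)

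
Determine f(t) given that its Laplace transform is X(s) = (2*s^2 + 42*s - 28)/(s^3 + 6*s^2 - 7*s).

Factor the denominator: s^3 + 6*s^2 - 7*s = s*(s - 1)*(s + 7).
Partial fraction decomposition gives [-4/(s + 7)] + [4/s] + [2/(s - 1)].
Invert each term: -4/(s + 7) ↔ -4e^(-7t); 4/(s - 0) ↔ 4e^(0t); 2/(s - 1) ↔ 2e^(t).

f(t) = 2*exp(t) + 4 - 4*exp(-7*t)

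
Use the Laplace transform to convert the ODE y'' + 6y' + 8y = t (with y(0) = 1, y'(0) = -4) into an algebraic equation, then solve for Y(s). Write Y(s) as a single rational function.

Transform both sides with L{·}.
With L{y''} = s^2 Y - s·y(0) - y'(0) and L{y'} = sY - y(0), with y(0) = 1, y'(0) = -4: the LHS transforms to (s^2 + 6*s + 8)Y - (s + 2).
The right side is L{t} = s^(-2).
So (s^2 + 6*s + 8)Y = s^(-2) + (s + 2).
Solve for Y(s) and write it as one ratio of polynomials.

Y(s) = (s^3 + 2*s^2 + 1)/(s^4 + 6*s^3 + 8*s^2)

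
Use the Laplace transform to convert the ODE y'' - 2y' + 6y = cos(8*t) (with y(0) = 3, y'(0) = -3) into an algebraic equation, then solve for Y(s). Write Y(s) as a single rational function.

Y(s) = (3*s^3 - 9*s^2 + 193*s - 576)/(s^4 - 2*s^3 + 70*s^2 - 128*s + 384)

Transform both sides with L{·}.
With L{y''} = s^2 Y - s·y(0) - y'(0) and L{y'} = sY - y(0), with y(0) = 3, y'(0) = -3: the LHS transforms to (s^2 - 2*s + 6)Y - (3*s - 9).
The right side is L{cos(8*t)} = s/(s^2 + 64).
So (s^2 - 2*s + 6)Y = s/(s^2 + 64) + (3*s - 9).
Divide through and combine into a single rational function.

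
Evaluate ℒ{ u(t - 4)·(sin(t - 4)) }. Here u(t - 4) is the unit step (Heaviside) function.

exp(-4*s)/(s^2 + 1)

By the second shifting theorem, L{u(t - c)·g(t - c)} = e^(-cs)·H(s) with c = 4 and H(s) = L{g(t)}.
L{sin(t)} = 1/(s^2 + 1).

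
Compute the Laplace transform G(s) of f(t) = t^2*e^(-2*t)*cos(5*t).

G(s) = 2*(s + 2)*(s^2 + 4*s - 71)/(s^2 + 4*s + 29)^3

L{cos(5t)} = s/(s^2 + 25).
Multiplying by e^(-2t) shifts s → s + 2, so L{e^(-2*t)*cos(5*t)} = (s + 2)/((s + 2)^2 + 25).
Then apply L{t^2·g(t)} = (-1)^2 d^2/ds^2[H(s)] with H(s) = (s + 2)/((s + 2)^2 + 25):
differentiating 2 times and applying the sign gives 2*(s + 2)*(s^2 + 4*s - 71)/(s^2 + 4*s + 29)^3.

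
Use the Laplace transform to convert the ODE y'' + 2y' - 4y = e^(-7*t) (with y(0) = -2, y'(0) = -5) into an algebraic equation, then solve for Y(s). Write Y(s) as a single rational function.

Y(s) = (-2*s^2 - 23*s - 62)/(s^3 + 9*s^2 + 10*s - 28)

Take the Laplace transform of both sides.
With L{y''} = s^2 Y - s·y(0) - y'(0) and L{y'} = sY - y(0), with y(0) = -2, y'(0) = -5: the LHS transforms to (s^2 + 2*s - 4)Y - (-2*s - 9).
The right side is L{e^(-7*t)} = 1/(s + 7).
So (s^2 + 2*s - 4)Y = 1/(s + 7) + (-2*s - 9).
Isolate Y and clear denominators.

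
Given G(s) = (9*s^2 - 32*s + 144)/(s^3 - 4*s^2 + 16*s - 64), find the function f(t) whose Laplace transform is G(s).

f(t) = 5*exp(4*t) - 4*sin(4*t) + 4*cos(4*t)

Factor the denominator: s^3 - 4*s^2 + 16*s - 64 = (s - 4)*(s^2 + 16).
Partial fraction decomposition gives [5/(s - 4)] + [4*s/(s^2 + 16)] + [-16/(s^2 + 16)].
Invert each term: 5/(s - 4) ↔ 5e^(4t); 4·s/(s^2 + 16) ↔ 4cos(4t); -4·4/(s^2 + 16) ↔ -4sin(4t).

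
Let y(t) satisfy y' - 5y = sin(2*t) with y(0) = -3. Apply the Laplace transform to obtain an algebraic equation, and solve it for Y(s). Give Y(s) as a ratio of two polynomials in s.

Apply the Laplace transform to the equation.
With L{y'} = sY - y(0) = sY - (-3): the LHS transforms to (s - 5)Y - (-3).
The right side is L{sin(2*t)} = 2/(s^2 + 4).
So (s - 5)Y = 2/(s^2 + 4) + (-3).
Isolate Y and clear denominators.

Y(s) = (-3*s^2 - 10)/(s^3 - 5*s^2 + 4*s - 20)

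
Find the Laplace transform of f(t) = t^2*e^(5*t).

L{e^(5t)} = 1/(s - 5).
Then apply L{t^2·g(t)} = (-1)^2 d^2/ds^2[G(s)] with G(s) = 1/(s - 5):
differentiating 2 times and applying the sign gives 2/(s - 5)^3.

2/(s - 5)^3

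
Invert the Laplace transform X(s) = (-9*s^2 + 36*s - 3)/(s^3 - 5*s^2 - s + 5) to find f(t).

Factor the denominator: s^3 - 5*s^2 - s + 5 = (s - 5)*(s - 1)*(s + 1).
Partial fraction decomposition gives [-3/(s - 1)] + [-2/(s - 5)] + [-4/(s + 1)].
Invert each term: -3/(s - 1) ↔ -3e^(t); -2/(s - 5) ↔ -2e^(5t); -4/(s + 1) ↔ -4e^(-t).

f(t) = -2*exp(5*t) - 3*exp(t) - 4*exp(-t)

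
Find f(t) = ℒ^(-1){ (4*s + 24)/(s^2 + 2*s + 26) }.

Complete the square in the denominator: s^2 + 2*s + 26 = (s + 1)^2 + 5^2.
Split the numerator to match: 4*s + 24 = 4·(s + 1) + 4·5.
Invert each term: 4·(s + 1)/((s + 1)^2 + 25) ↔ 4e^(-t)cos(5t); 4·5/((s + 1)^2 + 25) ↔ 4e^(-t)sin(5t).

f(t) = 4*exp(-t)*sin(5*t) + 4*exp(-t)*cos(5*t)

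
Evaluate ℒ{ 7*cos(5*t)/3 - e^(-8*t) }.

By linearity of the Laplace transform, transform each term separately.
(7/3)·[L{cos(5t)} = s/(s^2 + 25)]; (-1)·[L{e^(-8t)} = 1/(s + 8)].

7*s/(3*(s^2 + 25)) - 1/(s + 8)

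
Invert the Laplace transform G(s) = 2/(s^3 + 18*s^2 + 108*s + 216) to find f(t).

Rewrite the denominator: s^3 + 18*s^2 + 108*s + 216 = (s + 6)^3.
The form in (s + 6) signals a first-shifting-theorem factor e^(-6t).
Since L{t^2} = 2!/s^3 = 2/s^3, the inverse is t^2*exp(-6*t).

f(t) = t^2*exp(-6*t)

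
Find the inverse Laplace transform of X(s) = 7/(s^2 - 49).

Since L{sinh(7t)} = 7/(s^2 - 49), the inverse is sinh(7*t).

sinh(7*t)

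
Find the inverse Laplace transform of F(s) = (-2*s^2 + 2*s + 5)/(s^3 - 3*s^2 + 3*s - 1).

Factor the denominator: s^3 - 3*s^2 + 3*s - 1 = (s - 1)^3.
Partial fraction decomposition gives [-2/(s - 1)] + [-2/(s - 1)^2] + [5/(s - 1)^3].
Invert each term: -2/(s - 1) ↔ -2e^(t); -2/(s - 1)^2 ↔ -2t·e^(t); 5/(s - 1)^3 ↔ (5/2)t^2·e^(t).

5*t^2*exp(t)/2 - 2*t*exp(t) - 2*exp(t)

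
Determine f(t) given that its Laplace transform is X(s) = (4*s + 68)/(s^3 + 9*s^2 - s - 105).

f(t) = exp(3*t) - 3*exp(-5*t) + 2*exp(-7*t)

Factor the denominator: s^3 + 9*s^2 - s - 105 = (s - 3)*(s + 5)*(s + 7).
Partial fraction decomposition gives [2/(s + 7)] + [1/(s - 3)] + [-3/(s + 5)].
Invert each term: 2/(s + 7) ↔ 2e^(-7t); 1/(s - 3) ↔ e^(3t); -3/(s + 5) ↔ -3e^(-5t).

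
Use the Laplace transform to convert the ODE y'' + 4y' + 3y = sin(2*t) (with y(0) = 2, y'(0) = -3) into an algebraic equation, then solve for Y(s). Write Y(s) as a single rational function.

Laplace-transform each side.
The derivative rules (L{y''} = s^2 Y - s·y(0) - y'(0) and L{y'} = sY - y(0), with y(0) = 2, y'(0) = -3) turn the left side into (s^2 + 4*s + 3)Y - (2*s + 5).
The right side is L{sin(2*t)} = 2/(s^2 + 4).
So (s^2 + 4*s + 3)Y = 2/(s^2 + 4) + (2*s + 5).
Isolate Y and clear denominators.

Y(s) = (2*s^3 + 5*s^2 + 8*s + 22)/(s^4 + 4*s^3 + 7*s^2 + 16*s + 12)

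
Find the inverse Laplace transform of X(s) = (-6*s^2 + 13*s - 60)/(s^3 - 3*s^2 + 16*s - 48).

Factor the denominator: s^3 - 3*s^2 + 16*s - 48 = (s - 3)*(s^2 + 16).
Partial fraction decomposition gives [-3/(s - 3)] + [-3*s/(s^2 + 16)] + [4/(s^2 + 16)].
Invert each term: -3/(s - 3) ↔ -3e^(3t); -3·s/(s^2 + 16) ↔ -3cos(4t); 1·4/(s^2 + 16) ↔ sin(4t).

-3*exp(3*t) + sin(4*t) - 3*cos(4*t)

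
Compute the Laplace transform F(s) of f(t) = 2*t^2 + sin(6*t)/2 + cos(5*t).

F(s) = s/(s^2 + 25) + 3/(s^2 + 36) + 4/s^3

By linearity of the Laplace transform, transform each term separately.
L{cos(5t)} = s/(s^2 + 25); (2)·[L{t^2} = 2!/s^3 = 2/s^3]; (1/2)·[L{sin(6t)} = 6/(s^2 + 36)].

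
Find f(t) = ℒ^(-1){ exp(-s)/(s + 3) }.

f(t) = Heaviside(t - 1)*(exp(-3*t + 3))

The factor e^(-s) signals a time shift by c = 1 (second shifting theorem).
L{e^(-3t)} = 1/(s + 3), so L^-1{1/(s + 3)} = exp(-3*t).
Hence the inverse is u(t - 1) times that function evaluated at t - 1.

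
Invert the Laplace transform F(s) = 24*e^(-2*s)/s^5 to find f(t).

The factor e^(-2s) signals a time shift by c = 2 (second shifting theorem).
L{t^4} = 4!/s^5 = 24/s^5, so L^-1{24/s^5} = t^4.
Hence the inverse is u(t - 2) times that function evaluated at t - 2.

f(t) = Heaviside(t - 2)*((t - 2)^4)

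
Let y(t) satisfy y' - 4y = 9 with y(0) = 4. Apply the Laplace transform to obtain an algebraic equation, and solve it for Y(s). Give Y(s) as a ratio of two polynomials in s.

Take the Laplace transform of both sides.
With L{y'} = sY - y(0) = sY - 4: the LHS transforms to (s - 4)Y - (4).
The right side is L{9} = 9/s.
So (s - 4)Y = 9/s + (4).
Solve for Y(s) and write it as one ratio of polynomials.

Y(s) = (4*s + 9)/(s^2 - 4*s)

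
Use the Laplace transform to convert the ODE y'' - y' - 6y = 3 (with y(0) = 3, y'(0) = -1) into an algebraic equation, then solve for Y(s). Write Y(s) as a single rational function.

Laplace-transform each side.
Using L{y''} = s^2 Y - s·y(0) - y'(0) and L{y'} = sY - y(0), with y(0) = 3, y'(0) = -1, the left side becomes (s^2 - s - 6)Y - (3*s - 4).
The right side is L{3} = 3/s.
So (s^2 - s - 6)Y = 3/s + (3*s - 4).
Isolate Y and clear denominators.

Y(s) = (3*s^2 - 4*s + 3)/(s^3 - s^2 - 6*s)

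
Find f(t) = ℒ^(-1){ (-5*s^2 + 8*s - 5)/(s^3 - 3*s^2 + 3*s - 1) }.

Factor the denominator: s^3 - 3*s^2 + 3*s - 1 = (s - 1)^3.
Partial fraction decomposition gives [-5/(s - 1)] + [-2/(s - 1)^2] + [-2/(s - 1)^3].
Invert each term: -5/(s - 1) ↔ -5e^(t); -2/(s - 1)^2 ↔ -2t·e^(t); -2/(s - 1)^3 ↔ (-1)t^2·e^(t).

f(t) = -t^2*exp(t) - 2*t*exp(t) - 5*exp(t)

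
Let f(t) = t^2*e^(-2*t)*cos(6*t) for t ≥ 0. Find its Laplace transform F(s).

F(s) = 2*(s + 2)*(s^2 + 4*s - 104)/(s^2 + 4*s + 40)^3

L{cos(6t)} = s/(s^2 + 36).
Multiplying by e^(-2t) shifts s → s + 2, so L{e^(-2*t)*cos(6*t)} = (s + 2)/((s + 2)^2 + 36).
Then apply L{t^2·g(t)} = (-1)^2 d^2/ds^2[G(s)] with G(s) = (s + 2)/((s + 2)^2 + 36):
differentiating 2 times and applying the sign gives 2*(s + 2)*(s^2 + 4*s - 104)/(s^2 + 4*s + 40)^3.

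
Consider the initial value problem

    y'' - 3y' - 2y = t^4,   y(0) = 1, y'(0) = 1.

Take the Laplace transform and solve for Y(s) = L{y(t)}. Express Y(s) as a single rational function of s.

Y(s) = (s^6 - 2*s^5 + 24)/(s^7 - 3*s^6 - 2*s^5)

Take the Laplace transform of both sides.
The derivative rules (L{y''} = s^2 Y - s·y(0) - y'(0) and L{y'} = sY - y(0), with y(0) = 1, y'(0) = 1) turn the left side into (s^2 - 3*s - 2)Y - (s - 2).
The right side is L{t^4} = 24/s^5.
So (s^2 - 3*s - 2)Y = 24/s^5 + (s - 2).
Divide through and combine into a single rational function.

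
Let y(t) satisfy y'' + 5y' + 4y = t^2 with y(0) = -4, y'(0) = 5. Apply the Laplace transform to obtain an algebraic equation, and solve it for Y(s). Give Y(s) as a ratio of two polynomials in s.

Y(s) = (-4*s^4 - 15*s^3 + 2)/(s^5 + 5*s^4 + 4*s^3)

Take the Laplace transform of both sides.
With L{y''} = s^2 Y - s·y(0) - y'(0) and L{y'} = sY - y(0), with y(0) = -4, y'(0) = 5: the LHS transforms to (s^2 + 5*s + 4)Y - (-4*s - 15).
The right side is L{t^2} = 2/s^3.
So (s^2 + 5*s + 4)Y = 2/s^3 + (-4*s - 15).
Solve for Y(s) and write it as one ratio of polynomials.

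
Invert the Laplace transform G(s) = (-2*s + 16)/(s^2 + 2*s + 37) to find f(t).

Complete the square in the denominator: s^2 + 2*s + 37 = (s + 1)^2 + 6^2.
Split the numerator to match: -2*s + 16 = -2·(s + 1) + 3·6.
Invert each term: -2·(s + 1)/((s + 1)^2 + 36) ↔ -2e^(-t)cos(6t); 3·6/((s + 1)^2 + 36) ↔ 3e^(-t)sin(6t).

f(t) = 3*exp(-t)*sin(6*t) - 2*exp(-t)*cos(6*t)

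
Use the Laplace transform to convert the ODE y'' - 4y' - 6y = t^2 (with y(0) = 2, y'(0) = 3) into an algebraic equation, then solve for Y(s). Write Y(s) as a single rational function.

Y(s) = (2*s^4 - 5*s^3 + 2)/(s^5 - 4*s^4 - 6*s^3)

Laplace-transform each side.
Using L{y''} = s^2 Y - s·y(0) - y'(0) and L{y'} = sY - y(0), with y(0) = 2, y'(0) = 3, the left side becomes (s^2 - 4*s - 6)Y - (2*s - 5).
The right side is L{t^2} = 2/s^3.
So (s^2 - 4*s - 6)Y = 2/s^3 + (2*s - 5).
Solve for Y(s) and write it as one ratio of polynomials.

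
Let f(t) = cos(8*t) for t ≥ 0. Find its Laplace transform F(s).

F(s) = s/(s^2 + 64)

L{cos(8t)} = s/(s^2 + 64).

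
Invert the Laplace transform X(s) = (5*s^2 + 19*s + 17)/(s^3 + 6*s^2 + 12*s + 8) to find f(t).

f(t) = -t^2*exp(-2*t)/2 - t*exp(-2*t) + 5*exp(-2*t)

Factor the denominator: s^3 + 6*s^2 + 12*s + 8 = (s + 2)^3.
Partial fraction decomposition gives [5/(s + 2)] + [-1/(s + 2)^2] + [-1/(s + 2)^3].
Invert each term: 5/(s + 2) ↔ 5e^(-2t); -1/(s + 2)^2 ↔ -t·e^(-2t); -1/(s + 2)^3 ↔ (-1/2)t^2·e^(-2t).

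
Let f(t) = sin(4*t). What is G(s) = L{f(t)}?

G(s) = 4/(s^2 + 16)

L{sin(4t)} = 4/(s^2 + 16).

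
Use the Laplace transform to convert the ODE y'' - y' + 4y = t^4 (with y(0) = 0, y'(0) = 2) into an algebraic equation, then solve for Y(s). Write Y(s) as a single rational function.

Y(s) = (2*s^5 + 24)/(s^7 - s^6 + 4*s^5)

Take the Laplace transform of both sides.
The derivative rules (L{y''} = s^2 Y - s·y(0) - y'(0) and L{y'} = sY - y(0), with y(0) = 0, y'(0) = 2) turn the left side into (s^2 - s + 4)Y - (2).
The right side is L{t^4} = 24/s^5.
So (s^2 - s + 4)Y = 24/s^5 + (2).
Divide through and combine into a single rational function.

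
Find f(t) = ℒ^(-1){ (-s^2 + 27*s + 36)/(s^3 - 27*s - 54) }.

Factor the denominator: s^3 - 27*s - 54 = (s - 6)*(s + 3)^2.
Partial fraction decomposition gives [-3/(s + 3)] + [6/(s + 3)^2] + [2/(s - 6)].
Invert each term: -3/(s + 3) ↔ -3e^(-3t); 6/(s + 3)^2 ↔ 6t·e^(-3t); 2/(s - 6) ↔ 2e^(6t).

f(t) = 6*t*exp(-3*t) + 2*exp(6*t) - 3*exp(-3*t)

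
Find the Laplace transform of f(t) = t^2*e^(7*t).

L{e^(7t)} = 1/(s - 7).
Then apply L{t^2·g(t)} = (-1)^2 d^2/ds^2[G(s)] with G(s) = 1/(s - 7):
differentiating 2 times and applying the sign gives 2/(s - 7)^3.

2/(s - 7)^3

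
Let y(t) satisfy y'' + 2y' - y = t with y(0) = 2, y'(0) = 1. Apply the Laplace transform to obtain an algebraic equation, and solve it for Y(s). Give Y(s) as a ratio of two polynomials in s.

Y(s) = (2*s^3 + 5*s^2 + 1)/(s^4 + 2*s^3 - s^2)

Transform both sides with L{·}.
With L{y''} = s^2 Y - s·y(0) - y'(0) and L{y'} = sY - y(0), with y(0) = 2, y'(0) = 1: the LHS transforms to (s^2 + 2*s - 1)Y - (2*s + 5).
The right side is L{t} = s^(-2).
So (s^2 + 2*s - 1)Y = s^(-2) + (2*s + 5).
Solve for Y(s) and write it as one ratio of polynomials.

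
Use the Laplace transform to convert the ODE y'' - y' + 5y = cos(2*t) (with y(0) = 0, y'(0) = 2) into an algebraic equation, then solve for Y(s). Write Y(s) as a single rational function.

Y(s) = (2*s^2 + s + 8)/(s^4 - s^3 + 9*s^2 - 4*s + 20)

Apply the Laplace transform to the equation.
With L{y''} = s^2 Y - s·y(0) - y'(0) and L{y'} = sY - y(0), with y(0) = 0, y'(0) = 2: the LHS transforms to (s^2 - s + 5)Y - (2).
The right side is L{cos(2*t)} = s/(s^2 + 4).
So (s^2 - s + 5)Y = s/(s^2 + 4) + (2).
Isolate Y and clear denominators.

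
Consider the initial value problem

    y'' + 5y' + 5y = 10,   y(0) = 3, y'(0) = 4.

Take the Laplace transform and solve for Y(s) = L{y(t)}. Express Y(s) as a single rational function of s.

Y(s) = (3*s^2 + 19*s + 10)/(s^3 + 5*s^2 + 5*s)

Take the Laplace transform of both sides.
Using L{y''} = s^2 Y - s·y(0) - y'(0) and L{y'} = sY - y(0), with y(0) = 3, y'(0) = 4, the left side becomes (s^2 + 5*s + 5)Y - (3*s + 19).
The right side is L{10} = 10/s.
So (s^2 + 5*s + 5)Y = 10/s + (3*s + 19).
Solve for Y(s) and write it as one ratio of polynomials.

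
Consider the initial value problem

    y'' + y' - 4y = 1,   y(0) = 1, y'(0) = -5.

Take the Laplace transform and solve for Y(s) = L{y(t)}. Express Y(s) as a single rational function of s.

Laplace-transform each side.
Using L{y''} = s^2 Y - s·y(0) - y'(0) and L{y'} = sY - y(0), with y(0) = 1, y'(0) = -5, the left side becomes (s^2 + s - 4)Y - (s - 4).
The right side is L{1} = 1/s.
So (s^2 + s - 4)Y = 1/s + (s - 4).
Isolate Y and clear denominators.

Y(s) = (s^2 - 4*s + 1)/(s^3 + s^2 - 4*s)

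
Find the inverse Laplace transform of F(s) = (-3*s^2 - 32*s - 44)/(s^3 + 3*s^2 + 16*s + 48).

Factor the denominator: s^3 + 3*s^2 + 16*s + 48 = (s + 3)*(s^2 + 16).
Partial fraction decomposition gives [1/(s + 3)] + [-4*s/(s^2 + 16)] + [-20/(s^2 + 16)].
Invert each term: 1/(s + 3) ↔ e^(-3t); -4·s/(s^2 + 16) ↔ -4cos(4t); -5·4/(s^2 + 16) ↔ -5sin(4t).

-5*sin(4*t) - 4*cos(4*t) + exp(-3*t)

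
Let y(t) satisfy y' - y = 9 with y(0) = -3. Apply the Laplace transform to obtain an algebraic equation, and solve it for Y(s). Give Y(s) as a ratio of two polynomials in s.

Take the Laplace transform of both sides.
Using L{y'} = sY - y(0) = sY - (-3), the left side becomes (s - 1)Y - (-3).
The right side is L{9} = 9/s.
So (s - 1)Y = 9/s + (-3).
Solve for Y(s) and write it as one ratio of polynomials.

Y(s) = (-3*s + 9)/(s^2 - s)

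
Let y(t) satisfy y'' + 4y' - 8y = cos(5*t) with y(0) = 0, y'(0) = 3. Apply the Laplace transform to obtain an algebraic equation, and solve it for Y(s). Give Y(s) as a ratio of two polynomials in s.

Y(s) = (3*s^2 + s + 75)/(s^4 + 4*s^3 + 17*s^2 + 100*s - 200)

Transform both sides with L{·}.
With L{y''} = s^2 Y - s·y(0) - y'(0) and L{y'} = sY - y(0), with y(0) = 0, y'(0) = 3: the LHS transforms to (s^2 + 4*s - 8)Y - (3).
The right side is L{cos(5*t)} = s/(s^2 + 25).
So (s^2 + 4*s - 8)Y = s/(s^2 + 25) + (3).
Divide through and combine into a single rational function.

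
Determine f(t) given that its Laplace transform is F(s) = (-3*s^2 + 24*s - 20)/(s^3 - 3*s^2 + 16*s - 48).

Factor the denominator: s^3 - 3*s^2 + 16*s - 48 = (s - 3)*(s^2 + 16).
Partial fraction decomposition gives [1/(s - 3)] + [-4*s/(s^2 + 16)] + [12/(s^2 + 16)].
Invert each term: 1/(s - 3) ↔ e^(3t); -4·s/(s^2 + 16) ↔ -4cos(4t); 3·4/(s^2 + 16) ↔ 3sin(4t).

f(t) = exp(3*t) + 3*sin(4*t) - 4*cos(4*t)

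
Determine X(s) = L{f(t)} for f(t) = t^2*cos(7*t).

X(s) = 2*s*(s^2 - 147)/(s^2 + 49)^3

L{cos(7t)} = s/(s^2 + 49).
Then apply L{t^2·g(t)} = (-1)^2 d^2/ds^2[G(s)] with G(s) = s/(s^2 + 49):
differentiating 2 times and applying the sign gives 2*s*(s^2 - 147)/(s^2 + 49)^3.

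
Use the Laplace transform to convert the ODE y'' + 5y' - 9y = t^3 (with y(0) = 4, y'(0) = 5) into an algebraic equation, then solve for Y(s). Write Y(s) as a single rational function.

Y(s) = (4*s^5 + 25*s^4 + 6)/(s^6 + 5*s^5 - 9*s^4)

Laplace-transform each side.
With L{y''} = s^2 Y - s·y(0) - y'(0) and L{y'} = sY - y(0), with y(0) = 4, y'(0) = 5: the LHS transforms to (s^2 + 5*s - 9)Y - (4*s + 25).
The right side is L{t^3} = 6/s^4.
So (s^2 + 5*s - 9)Y = 6/s^4 + (4*s + 25).
Solve for Y(s) and write it as one ratio of polynomials.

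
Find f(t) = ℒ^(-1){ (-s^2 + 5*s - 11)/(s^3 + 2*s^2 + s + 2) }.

Factor the denominator: s^3 + 2*s^2 + s + 2 = (s + 2)*(s^2 + 1).
Partial fraction decomposition gives [-5/(s + 2)] + [4*s/(s^2 + 1)] + [-3/(s^2 + 1)].
Invert each term: -5/(s + 2) ↔ -5e^(-2t); 4·s/(s^2 + 1) ↔ 4cos(t); -3·1/(s^2 + 1) ↔ -3sin(t).

f(t) = -3*sin(t) + 4*cos(t) - 5*exp(-2*t)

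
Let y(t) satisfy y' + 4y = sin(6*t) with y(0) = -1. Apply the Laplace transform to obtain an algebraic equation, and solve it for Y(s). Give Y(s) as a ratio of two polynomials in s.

Y(s) = (-s^2 - 30)/(s^3 + 4*s^2 + 36*s + 144)

Transform both sides with L{·}.
With L{y'} = sY - y(0) = sY - (-1): the LHS transforms to (s + 4)Y - (-1).
The right side is L{sin(6*t)} = 6/(s^2 + 36).
So (s + 4)Y = 6/(s^2 + 36) + (-1).
Isolate Y and clear denominators.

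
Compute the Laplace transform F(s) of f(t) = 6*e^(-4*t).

F(s) = 6/(s + 4)

L{6} = 6/s.
By the first shifting theorem, multiplying by e^(-4t) replaces s with s + 4.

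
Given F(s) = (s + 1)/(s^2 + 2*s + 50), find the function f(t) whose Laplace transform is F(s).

Rewrite the denominator: s^2 + 2*s + 50 = (s + 1)^2 + 49.
The form in (s + 1) signals a first-shifting-theorem factor e^(-t).
Since L{cos(7t)} = s/(s^2 + 49), the inverse is e^(-t)*cos(7*t).

f(t) = exp(-t)*cos(7*t)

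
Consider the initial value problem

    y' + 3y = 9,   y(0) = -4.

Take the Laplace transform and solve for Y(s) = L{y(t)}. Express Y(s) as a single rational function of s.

Transform both sides with L{·}.
Using L{y'} = sY - y(0) = sY - (-4), the left side becomes (s + 3)Y - (-4).
The right side is L{9} = 9/s.
So (s + 3)Y = 9/s + (-4).
Divide through and combine into a single rational function.

Y(s) = (-4*s + 9)/(s^2 + 3*s)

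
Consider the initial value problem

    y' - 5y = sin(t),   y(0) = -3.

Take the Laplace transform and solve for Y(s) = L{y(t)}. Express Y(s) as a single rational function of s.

Y(s) = (-3*s^2 - 2)/(s^3 - 5*s^2 + s - 5)

Transform both sides with L{·}.
Using L{y'} = sY - y(0) = sY - (-3), the left side becomes (s - 5)Y - (-3).
The right side is L{sin(t)} = 1/(s^2 + 1).
So (s - 5)Y = 1/(s^2 + 1) + (-3).
Divide through and combine into a single rational function.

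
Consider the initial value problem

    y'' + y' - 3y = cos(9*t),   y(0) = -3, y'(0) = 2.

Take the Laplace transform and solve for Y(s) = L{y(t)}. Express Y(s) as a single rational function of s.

Y(s) = (-3*s^3 - s^2 - 242*s - 81)/(s^4 + s^3 + 78*s^2 + 81*s - 243)

Transform both sides with L{·}.
The derivative rules (L{y''} = s^2 Y - s·y(0) - y'(0) and L{y'} = sY - y(0), with y(0) = -3, y'(0) = 2) turn the left side into (s^2 + s - 3)Y - (-3*s - 1).
The right side is L{cos(9*t)} = s/(s^2 + 81).
So (s^2 + s - 3)Y = s/(s^2 + 81) + (-3*s - 1).
Isolate Y and clear denominators.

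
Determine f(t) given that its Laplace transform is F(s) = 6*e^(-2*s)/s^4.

f(t) = Heaviside(t - 2)*((t - 2)^3)

The factor e^(-2s) signals a time shift by c = 2 (second shifting theorem).
L{t^3} = 3!/s^4 = 6/s^4, so L^-1{6/s^4} = t^3.
Hence the inverse is u(t - 2) times that function evaluated at t - 2.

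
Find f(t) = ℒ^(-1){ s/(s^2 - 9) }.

f(t) = cosh(3*t)

Since L{cosh(3t)} = s/(s^2 - 9), the inverse is cosh(3*t).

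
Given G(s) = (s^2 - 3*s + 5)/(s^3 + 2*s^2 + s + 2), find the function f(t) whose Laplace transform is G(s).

Factor the denominator: s^3 + 2*s^2 + s + 2 = (s + 2)*(s^2 + 1).
Partial fraction decomposition gives [3/(s + 2)] + [-2*s/(s^2 + 1)] + [1/(s^2 + 1)].
Invert each term: 3/(s + 2) ↔ 3e^(-2t); -2·s/(s^2 + 1) ↔ -2cos(t); 1·1/(s^2 + 1) ↔ sin(t).

f(t) = sin(t) - 2*cos(t) + 3*exp(-2*t)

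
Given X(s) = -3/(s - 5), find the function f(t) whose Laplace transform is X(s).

f(t) = -3*exp(5*t)

Since L{e^(5t)} = 1/(s - 5), the inverse is exp(5*t), scaled by -3.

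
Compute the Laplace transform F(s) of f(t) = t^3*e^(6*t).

L{t^3} = 3!/s^4 = 6/s^4.
By the first shifting theorem, multiplying by e^(6t) replaces s with s - 6.

F(s) = 6/(s - 6)^4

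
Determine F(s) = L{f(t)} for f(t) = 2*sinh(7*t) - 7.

Apply the Laplace transform termwise.
(2)·[L{sinh(7t)} = 7/(s^2 - 49)]; L{-7} = -7/s.

F(s) = 14/(s^2 - 49) - 7/s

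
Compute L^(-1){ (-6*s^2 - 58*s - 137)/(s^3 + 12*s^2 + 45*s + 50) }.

-t*exp(-5*t) - 5*exp(-2*t) - exp(-5*t)

Factor the denominator: s^3 + 12*s^2 + 45*s + 50 = (s + 2)*(s + 5)^2.
Partial fraction decomposition gives [-1/(s + 5)] + [-1/(s + 5)^2] + [-5/(s + 2)].
Invert each term: -1/(s + 5) ↔ -e^(-5t); -1/(s + 5)^2 ↔ -t·e^(-5t); -5/(s + 2) ↔ -5e^(-2t).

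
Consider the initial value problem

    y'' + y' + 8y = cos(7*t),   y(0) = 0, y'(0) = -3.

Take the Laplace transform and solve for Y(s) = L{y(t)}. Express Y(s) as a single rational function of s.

Take the Laplace transform of both sides.
Using L{y''} = s^2 Y - s·y(0) - y'(0) and L{y'} = sY - y(0), with y(0) = 0, y'(0) = -3, the left side becomes (s^2 + s + 8)Y - (-3).
The right side is L{cos(7*t)} = s/(s^2 + 49).
So (s^2 + s + 8)Y = s/(s^2 + 49) + (-3).
Divide through and combine into a single rational function.

Y(s) = (-3*s^2 + s - 147)/(s^4 + s^3 + 57*s^2 + 49*s + 392)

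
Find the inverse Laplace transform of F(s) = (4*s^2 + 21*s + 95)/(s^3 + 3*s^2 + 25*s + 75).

Factor the denominator: s^3 + 3*s^2 + 25*s + 75 = (s + 3)*(s^2 + 25).
Partial fraction decomposition gives [2/(s + 3)] + [2*s/(s^2 + 25)] + [15/(s^2 + 25)].
Invert each term: 2/(s + 3) ↔ 2e^(-3t); 2·s/(s^2 + 25) ↔ 2cos(5t); 3·5/(s^2 + 25) ↔ 3sin(5t).

3*sin(5*t) + 2*cos(5*t) + 2*exp(-3*t)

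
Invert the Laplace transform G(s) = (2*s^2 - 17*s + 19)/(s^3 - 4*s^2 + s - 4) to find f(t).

f(t) = -exp(4*t) - 5*sin(t) + 3*cos(t)

Factor the denominator: s^3 - 4*s^2 + s - 4 = (s - 4)*(s^2 + 1).
Partial fraction decomposition gives [-1/(s - 4)] + [3*s/(s^2 + 1)] + [-5/(s^2 + 1)].
Invert each term: -1/(s - 4) ↔ -e^(4t); 3·s/(s^2 + 1) ↔ 3cos(t); -5·1/(s^2 + 1) ↔ -5sin(t).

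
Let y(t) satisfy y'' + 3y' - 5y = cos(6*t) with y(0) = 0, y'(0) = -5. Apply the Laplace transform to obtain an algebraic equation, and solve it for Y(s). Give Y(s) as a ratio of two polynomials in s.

Y(s) = (-5*s^2 + s - 180)/(s^4 + 3*s^3 + 31*s^2 + 108*s - 180)

Apply the Laplace transform to the equation.
Using L{y''} = s^2 Y - s·y(0) - y'(0) and L{y'} = sY - y(0), with y(0) = 0, y'(0) = -5, the left side becomes (s^2 + 3*s - 5)Y - (-5).
The right side is L{cos(6*t)} = s/(s^2 + 36).
So (s^2 + 3*s - 5)Y = s/(s^2 + 36) + (-5).
Divide through and combine into a single rational function.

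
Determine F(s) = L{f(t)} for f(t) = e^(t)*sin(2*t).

L{sin(2t)} = 2/(s^2 + 4).
By the first shifting theorem, multiplying by e^(t) replaces s with s - 1.

F(s) = 2/((s - 1)^2 + 4)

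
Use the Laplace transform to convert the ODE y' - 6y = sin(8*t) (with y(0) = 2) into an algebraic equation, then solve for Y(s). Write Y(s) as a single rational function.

Y(s) = (2*s^2 + 136)/(s^3 - 6*s^2 + 64*s - 384)

Apply the Laplace transform to the equation.
With L{y'} = sY - y(0) = sY - 2: the LHS transforms to (s - 6)Y - (2).
The right side is L{sin(8*t)} = 8/(s^2 + 64).
So (s - 6)Y = 8/(s^2 + 64) + (2).
Isolate Y and clear denominators.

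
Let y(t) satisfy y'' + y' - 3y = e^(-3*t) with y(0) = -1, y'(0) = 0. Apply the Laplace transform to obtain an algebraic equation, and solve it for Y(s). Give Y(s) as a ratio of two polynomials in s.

Y(s) = (-s^2 - 4*s - 2)/(s^3 + 4*s^2 - 9)

Apply the Laplace transform to the equation.
With L{y''} = s^2 Y - s·y(0) - y'(0) and L{y'} = sY - y(0), with y(0) = -1, y'(0) = 0: the LHS transforms to (s^2 + s - 3)Y - (-s - 1).
The right side is L{e^(-3*t)} = 1/(s + 3).
So (s^2 + s - 3)Y = 1/(s + 3) + (-s - 1).
Solve for Y(s) and write it as one ratio of polynomials.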